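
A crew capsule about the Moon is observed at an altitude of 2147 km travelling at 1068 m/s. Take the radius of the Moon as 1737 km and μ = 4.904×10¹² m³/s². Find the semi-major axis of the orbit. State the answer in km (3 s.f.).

r = 1737 + 2147 = 3884.0 km = 3.884×10⁶ m.
Vis-viva rearranged: 1/a = 2/r − v²/μ = 5.149×10⁻⁷ − 2.326×10⁻⁷ = 2.823×10⁻⁷ m⁻¹.
a = 3.542×10⁶ m = 3541.8 km.

a ≈ 3540 km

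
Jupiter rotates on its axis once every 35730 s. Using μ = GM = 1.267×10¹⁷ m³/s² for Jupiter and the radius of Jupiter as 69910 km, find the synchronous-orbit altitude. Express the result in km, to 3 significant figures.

h_sync ≈ 90100 km

A synchronous orbit has period T, so by Kepler's third law a = (μT²/4π²)^(1/3).
μT²/4π² = 1.267×10¹⁷ × (3.573×10⁴)² / 39.48 = 4.097×10²⁴ m³.
a = 1.600×10⁸ m = 1.6002×10⁵ km.
Altitude h = a − R = 1.6002×10⁵ − 69910 = 90105 km.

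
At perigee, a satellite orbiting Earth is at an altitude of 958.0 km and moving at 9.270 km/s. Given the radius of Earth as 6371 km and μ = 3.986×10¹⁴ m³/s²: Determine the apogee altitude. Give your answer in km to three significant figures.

r_p = 6371 + 958.0 = 7329.0 km = 7.329×10⁶ m.
Specific energy ε = v²/2 − μ/r = -1.142×10⁷ J/kg, so a = −μ/(2ε) = 1.745×10⁷ m.
The apsides satisfy r_p + r_a = 2a, so the apogee radius is 2a − r_p = 2.757×10⁷ m = 27574 km.
Apogee altitude = 27574 − 6371 = 21203 km.

apogee altitude ≈ 21200 km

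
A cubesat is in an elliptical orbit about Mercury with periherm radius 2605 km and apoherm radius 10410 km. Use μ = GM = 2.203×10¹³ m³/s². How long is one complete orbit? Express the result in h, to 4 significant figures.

Semi-major axis a = (r_p + r_a)/2 = (2605.0 + 10410)/2 = 6507.5 km = 6.508×10⁶ m.
By Kepler's third law T = 2π√(a³/μ) = 2π × 3.537×10³ = 2.222×10⁴ s.
= 6.173 h.

T ≈ 6.173 h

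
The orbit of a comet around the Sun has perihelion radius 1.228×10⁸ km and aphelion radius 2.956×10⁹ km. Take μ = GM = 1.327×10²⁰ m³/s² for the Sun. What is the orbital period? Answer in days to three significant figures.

Semi-major axis a = (r_p + r_a)/2 = (1.2280×10⁸ + 2.9560×10⁹)/2 = 1.5394×10⁹ km = 1.539×10¹² m.
By Kepler's third law T = 2π√(a³/μ) = 2π × 1.658×10⁸ = 1.042×10⁹ s.
= 12060 days.

T ≈ 12100 days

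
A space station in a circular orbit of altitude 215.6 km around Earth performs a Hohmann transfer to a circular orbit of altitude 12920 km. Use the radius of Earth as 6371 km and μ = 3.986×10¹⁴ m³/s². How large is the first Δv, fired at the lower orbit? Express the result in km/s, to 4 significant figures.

r₁ = 6371 + 215.6 = 6586.6 km = 6.5866×10⁶ m.
r₂ = 6371 + 12920 = 19291 km = 1.9291×10⁷ m.
Transfer ellipse a_t = (r₁ + r₂)/2 = 1.294×10⁷ m.
At r₁: circular v_c1 = √(μ/r₁) = 7779 m/s; transfer-perigee v_p = √[μ(2/r₁ − 1/a_t)] = 9499 m/s.
Δv₁ = v_p − v_c1 = 1720 m/s.
= 1.720 km/s.

Δv ≈ 1.720 km/s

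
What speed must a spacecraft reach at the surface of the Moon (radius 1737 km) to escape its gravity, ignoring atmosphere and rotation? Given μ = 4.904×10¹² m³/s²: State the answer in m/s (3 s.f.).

r = R = 1.737×10⁶ m.
Escape speed v_esc = √(2μ/r) = √(2 × 4.904×10¹² / 1.737×10⁶) = √(5.647×10⁶) = 2376 m/s.

v_esc ≈ 2380 m/s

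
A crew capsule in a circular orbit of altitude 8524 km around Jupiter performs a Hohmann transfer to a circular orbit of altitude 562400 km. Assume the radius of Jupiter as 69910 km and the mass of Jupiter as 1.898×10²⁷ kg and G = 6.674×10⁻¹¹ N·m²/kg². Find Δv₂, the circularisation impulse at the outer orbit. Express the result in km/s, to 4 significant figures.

Δv ≈ 7.504 km/s

μ = GM = 6.674×10⁻¹¹ × 1.898×10²⁷ = 1.267×10¹⁷ m³/s².
r₁ = 69910 + 8524 = 78434 km = 7.8434×10⁷ m.
r₂ = 69910 + 562400 = 632310 km = 6.3231×10⁸ m.
Transfer ellipse a_t = (r₁ + r₂)/2 = 3.554×10⁸ m.
At r₁: circular v_c1 = √(μ/r₁) = 40190 m/s; transfer-perijove v_p = √[μ(2/r₁ − 1/a_t)] = 53610 m/s.
At r₂: circular v_c2 = √(μ/r₂) = 14150 m/s; transfer-apojove v_a = √[μ(2/r₂ − 1/a_t)] = 6649 m/s.
Δv₂ = v_c2 − v_a = 7504 m/s.
= 7.504 km/s.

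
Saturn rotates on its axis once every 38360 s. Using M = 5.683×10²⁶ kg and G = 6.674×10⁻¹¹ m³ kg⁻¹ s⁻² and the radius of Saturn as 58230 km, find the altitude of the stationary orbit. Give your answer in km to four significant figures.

h_sync ≈ 54000 km

μ = GM = 6.674×10⁻¹¹ × 5.683×10²⁶ = 3.793×10¹⁶ m³/s².
A synchronous orbit has period T, so by Kepler's third law a = (μT²/4π²)^(1/3).
μT²/4π² = 3.793×10¹⁶ × (3.836×10⁴)² / 39.48 = 1.414×10²⁴ m³.
a = 1.122×10⁸ m = 1.1223×10⁵ km.
Altitude h = a − R = 1.1223×10⁵ − 58230 = 54003 km.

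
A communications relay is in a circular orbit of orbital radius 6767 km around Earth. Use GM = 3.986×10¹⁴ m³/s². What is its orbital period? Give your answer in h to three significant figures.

T ≈ 1.54 h

r = 6767 km = 6.767×10⁶ m.
Kepler's third law: T = 2π√(r³/μ) = 2π√((6.767×10⁶)³ / 3.986×10¹⁴).
r³/μ = 7.774×10⁵ s², so T = 2π × 8.817×10² = 5.540×10³ s.
Converting: 5.540×10³ s ÷ 3600 = 1.539 h.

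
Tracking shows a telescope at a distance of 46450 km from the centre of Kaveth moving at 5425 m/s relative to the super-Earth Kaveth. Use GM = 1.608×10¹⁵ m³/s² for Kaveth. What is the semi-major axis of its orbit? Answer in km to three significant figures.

r = 4.645×10⁷ m.
Vis-viva rearranged: 1/a = 2/r − v²/μ = 4.306×10⁻⁸ − 1.830×10⁻⁸ = 2.475×10⁻⁸ m⁻¹.
a = 4.040×10⁷ m = 40397 km.

a ≈ 40400 km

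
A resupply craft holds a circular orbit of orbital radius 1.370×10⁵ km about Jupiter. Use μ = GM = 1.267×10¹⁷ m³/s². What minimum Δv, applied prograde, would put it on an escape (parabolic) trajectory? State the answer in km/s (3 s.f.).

r = 1.370×10⁵ km = 1.370×10⁸ m.
Circular speed v_c = √(μ/r) = 30410 m/s.
Escape speed v_esc = √(2μ/r) = √2 × v_c = 43010 m/s.
Δv = v_esc − v_c = 12600 m/s = 12.60 km/s.

Δv ≈ 12.6 km/s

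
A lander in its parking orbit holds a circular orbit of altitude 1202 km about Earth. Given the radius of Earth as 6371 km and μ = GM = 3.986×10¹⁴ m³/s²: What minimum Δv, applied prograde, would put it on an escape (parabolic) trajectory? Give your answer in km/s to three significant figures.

r = 6371 + 1202 = 7573.0 km = 7.5730×10⁶ m.
Circular speed v_c = √(μ/r) = 7255 m/s.
Escape speed v_esc = √(2μ/r) = √2 × v_c = 10260 m/s.
Δv = v_esc − v_c = 3005 m/s = 3.005 km/s.

Δv ≈ 3.01 km/s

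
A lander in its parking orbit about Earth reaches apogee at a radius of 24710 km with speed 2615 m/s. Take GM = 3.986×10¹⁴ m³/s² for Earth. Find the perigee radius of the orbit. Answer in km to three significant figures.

r_a = 2.471×10⁷ m.
Specific energy ε = v²/2 − μ/r = -1.271×10⁷ J/kg, so a = −μ/(2ε) = 1.568×10⁷ m.
The apsides satisfy r_p + r_a = 2a, so the perigee radius is 2a − r_a = 6.646×10⁶ m = 6646.2 km.

perigee radius ≈ 6650 km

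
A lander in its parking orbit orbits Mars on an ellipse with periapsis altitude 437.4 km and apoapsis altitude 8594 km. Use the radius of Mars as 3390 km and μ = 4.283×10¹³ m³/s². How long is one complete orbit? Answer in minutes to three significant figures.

T ≈ 356 minutes

r_p = 3390 + 437.4 = 3827.4 km = 3.8274×10⁶ m.
r_a = 3390 + 8594 = 11984 km = 1.1984×10⁷ m.
Semi-major axis a = (r_p + r_a)/2 = (3827.4 + 11984)/2 = 7905.7 km = 7.906×10⁶ m.
By Kepler's third law T = 2π√(a³/μ) = 2π × 3.397×10³ = 2.134×10⁴ s.
= 355.7 minutes.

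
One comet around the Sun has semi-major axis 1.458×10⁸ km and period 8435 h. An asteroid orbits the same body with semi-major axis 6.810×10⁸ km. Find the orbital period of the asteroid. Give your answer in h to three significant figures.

Kepler's third law: T² ∝ a³, so T₂ = T₁ (a₂/a₁)^(3/2).
a₂/a₁ = 4.671, (a₂/a₁)^(3/2) = 10.09.
T₂ = 8435 × 10.09 = 85150 h.

T₂ ≈ 85100 h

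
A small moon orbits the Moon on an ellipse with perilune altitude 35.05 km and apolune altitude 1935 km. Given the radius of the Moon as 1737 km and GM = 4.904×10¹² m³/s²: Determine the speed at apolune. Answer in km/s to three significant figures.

v ≈ 0.932 km/s

r_p = 1737 + 35.05 = 1772.0 km = 1.7720×10⁶ m.
r_a = 1737 + 1935 = 3672.0 km = 3.6720×10⁶ m.
Semi-major axis a = (r_p + r_a)/2 = 2722.0 km = 2.722×10⁶ m.
Vis-viva: v² = μ(2/r − 1/a) = 4.904×10¹² × (5.447×10⁻⁷ − 3.674×10⁻⁷) = 8.694×10⁵ m²/s².
v = 932.4 m/s = 0.9324 km/s.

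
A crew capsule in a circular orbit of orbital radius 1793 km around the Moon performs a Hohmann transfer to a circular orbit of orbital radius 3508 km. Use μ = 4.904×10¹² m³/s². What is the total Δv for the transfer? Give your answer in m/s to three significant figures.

r₁ = 1793 km = 1.793×10⁶ m.
r₂ = 3508 km = 3.508×10⁶ m.
Transfer ellipse a_t = (r₁ + r₂)/2 = 2.650×10⁶ m.
At r₁: circular v_c1 = √(μ/r₁) = 1654 m/s; transfer-perilune v_p = √[μ(2/r₁ − 1/a_t)] = 1903 m/s.
Δv₁ = v_p − v_c1 = 248.8 m/s.
At r₂: circular v_c2 = √(μ/r₂) = 1182 m/s; transfer-apolune v_a = √[μ(2/r₂ − 1/a_t)] = 972.5 m/s.
Δv₂ = v_c2 − v_a = 209.9 m/s.
Total Δv = Δv₁ + Δv₂ = 458.7 m/s.

Δv_total ≈ 459 m/s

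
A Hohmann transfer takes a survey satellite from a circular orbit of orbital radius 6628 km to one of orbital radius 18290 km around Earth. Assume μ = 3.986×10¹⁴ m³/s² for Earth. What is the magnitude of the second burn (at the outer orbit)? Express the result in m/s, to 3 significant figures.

r₁ = 6628 km = 6.628×10⁶ m.
r₂ = 18290 km = 1.829×10⁷ m.
Transfer ellipse a_t = (r₁ + r₂)/2 = 1.246×10⁷ m.
At r₁: circular v_c1 = √(μ/r₁) = 7755 m/s; transfer-perigee v_p = √[μ(2/r₁ − 1/a_t)] = 9396 m/s.
At r₂: circular v_c2 = √(μ/r₂) = 4668 m/s; transfer-apogee v_a = √[μ(2/r₂ − 1/a_t)] = 3405 m/s.
Δv₂ = v_c2 − v_a = 1263 m/s.

Δv ≈ 1260 m/s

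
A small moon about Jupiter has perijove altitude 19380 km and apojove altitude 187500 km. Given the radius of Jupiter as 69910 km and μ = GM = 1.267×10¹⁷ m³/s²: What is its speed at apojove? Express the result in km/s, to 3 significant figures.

v ≈ 15.9 km/s

r_p = 69910 + 19380 = 89290 km = 8.9290×10⁷ m.
r_a = 69910 + 187500 = 257410 km = 2.5741×10⁸ m.
Semi-major axis a = (r_p + r_a)/2 = 1.7335×10⁵ km = 1.734×10⁸ m.
Vis-viva: v² = μ(2/r − 1/a) = 1.267×10¹⁷ × (7.770×10⁻⁹ − 5.769×10⁻⁹) = 2.535×10⁸ m²/s².
v = 15920 m/s = 15.92 km/s.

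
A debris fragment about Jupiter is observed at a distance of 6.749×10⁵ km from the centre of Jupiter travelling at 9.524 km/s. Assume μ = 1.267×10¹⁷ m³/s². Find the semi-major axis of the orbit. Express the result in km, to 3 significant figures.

r = 6.749×10⁸ m.
Specific orbital energy ε = v²/2 − μ/r = (9524)²/2 − 1.267×10¹⁷/6.749×10⁸ = -1.424×10⁸ J/kg.
Since ε = −μ/(2a), a = −μ/(2ε) = 4.449×10⁸ m = 4.4494×10⁵ km.

a ≈ 4.45×10⁵ km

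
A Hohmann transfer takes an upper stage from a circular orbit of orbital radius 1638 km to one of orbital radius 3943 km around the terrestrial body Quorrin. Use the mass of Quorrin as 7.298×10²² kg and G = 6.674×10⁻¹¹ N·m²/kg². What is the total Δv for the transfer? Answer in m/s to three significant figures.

μ = GM = 6.674×10⁻¹¹ × 7.298×10²² = 4.871×10¹² m³/s².
r₁ = 1638 km = 1.638×10⁶ m.
r₂ = 3943 km = 3.943×10⁶ m.
Transfer ellipse a_t = (r₁ + r₂)/2 = 2.790×10⁶ m.
At r₁: circular v_c1 = √(μ/r₁) = 1724 m/s; transfer-periapsis v_p = √[μ(2/r₁ − 1/a_t)] = 2050 m/s.
Δv₁ = v_p − v_c1 = 325.4 m/s.
At r₂: circular v_c2 = √(μ/r₂) = 1111 m/s; transfer-apoapsis v_a = √[μ(2/r₂ − 1/a_t)] = 851.5 m/s.
Δv₂ = v_c2 − v_a = 259.9 m/s.
Total Δv = Δv₁ + Δv₂ = 585.3 m/s.

Δv_total ≈ 585 m/s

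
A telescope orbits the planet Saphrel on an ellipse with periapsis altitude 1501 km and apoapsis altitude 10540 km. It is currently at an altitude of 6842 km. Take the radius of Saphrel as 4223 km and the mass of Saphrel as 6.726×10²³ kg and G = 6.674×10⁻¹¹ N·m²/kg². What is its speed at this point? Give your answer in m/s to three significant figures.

μ = GM = 6.674×10⁻¹¹ × 6.726×10²³ = 4.489×10¹³ m³/s².
r_p = 4223 + 1501 = 5724.0 km = 5.7240×10⁶ m.
r_a = 4223 + 10540 = 14763 km = 1.4763×10⁷ m.
r = 4223 + 6842 = 11065 km = 1.106×10⁷ m.
Semi-major axis a = (r_p + r_a)/2 = 10244 km = 1.024×10⁷ m.
Vis-viva: v² = μ(2/r − 1/a) = 4.489×10¹³ × (1.808×10⁻⁷ − 9.762×10⁻⁸) = 3.732×10⁶ m²/s².
v = 1932 m/s.

v ≈ 1930 m/s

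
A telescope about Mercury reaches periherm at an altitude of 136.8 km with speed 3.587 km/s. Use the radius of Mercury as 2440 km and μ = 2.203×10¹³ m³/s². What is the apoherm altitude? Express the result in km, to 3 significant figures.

r_p = 2440 + 136.8 = 2576.8 km = 2.577×10⁶ m.
Specific energy ε = v²/2 − μ/r = -2.116×10⁶ J/kg, so a = −μ/(2ε) = 5.205×10⁶ m.
The apsides satisfy r_p + r_a = 2a, so the apoherm radius is 2a − r_p = 7.834×10⁶ m = 7834.0 km.
Apoherm altitude = 7834.0 − 2440 = 5394.0 km.

apoherm altitude ≈ 5390 km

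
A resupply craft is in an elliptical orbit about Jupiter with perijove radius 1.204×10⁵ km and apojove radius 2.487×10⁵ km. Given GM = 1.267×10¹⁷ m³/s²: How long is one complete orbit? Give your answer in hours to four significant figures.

T ≈ 12.29 hours

Semi-major axis a = (r_p + r_a)/2 = (1.2040×10⁵ + 2.4870×10⁵)/2 = 1.8455×10⁵ km = 1.846×10⁸ m.
By Kepler's third law T = 2π√(a³/μ) = 2π × 7.043×10³ = 4.426×10⁴ s.
= 12.29 hours.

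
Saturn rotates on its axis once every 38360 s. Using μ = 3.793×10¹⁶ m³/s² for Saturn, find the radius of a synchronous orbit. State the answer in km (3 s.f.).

r_sync ≈ 1.12×10⁵ km

A synchronous orbit has period T, so by Kepler's third law a = (μT²/4π²)^(1/3).
μT²/4π² = 3.793×10¹⁶ × (3.836×10⁴)² / 39.48 = 1.414×10²⁴ m³.
a = 1.122×10⁸ m = 1.1223×10⁵ km.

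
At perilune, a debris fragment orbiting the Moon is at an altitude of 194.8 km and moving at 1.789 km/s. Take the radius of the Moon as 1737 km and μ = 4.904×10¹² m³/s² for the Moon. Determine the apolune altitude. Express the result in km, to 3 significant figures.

r_p = 1737 + 194.8 = 1931.8 km = 1.932×10⁶ m.
Specific energy ε = v²/2 − μ/r = -9.383×10⁵ J/kg, so a = −μ/(2ε) = 2.613×10⁶ m.
The apsides satisfy r_p + r_a = 2a, so the apolune radius is 2a − r_p = 3.295×10⁶ m = 3294.6 km.
Apolune altitude = 3294.6 − 1737 = 1557.6 km.

apolune altitude ≈ 1560 km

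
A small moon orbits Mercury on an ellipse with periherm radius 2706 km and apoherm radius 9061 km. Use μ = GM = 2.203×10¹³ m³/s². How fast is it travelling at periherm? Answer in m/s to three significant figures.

Semi-major axis a = (r_p + r_a)/2 = 5883.5 km = 5.884×10⁶ m.
Vis-viva: v² = μ(2/r − 1/a) = 2.203×10¹³ × (7.391×10⁻⁷ − 1.700×10⁻⁷) = 1.254×10⁷ m²/s².
v = 3541 m/s.

v ≈ 3540 m/s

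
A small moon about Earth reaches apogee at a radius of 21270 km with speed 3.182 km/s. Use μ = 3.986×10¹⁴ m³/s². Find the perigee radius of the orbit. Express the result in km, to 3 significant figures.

r_a = 2.127×10⁷ m.
Specific energy ε = v²/2 − μ/r = -1.368×10⁷ J/kg, so a = −μ/(2ε) = 1.457×10⁷ m.
The apsides satisfy r_p + r_a = 2a, so the perigee radius is 2a − r_a = 7.873×10⁶ m = 7872.9 km.

perigee radius ≈ 7870 km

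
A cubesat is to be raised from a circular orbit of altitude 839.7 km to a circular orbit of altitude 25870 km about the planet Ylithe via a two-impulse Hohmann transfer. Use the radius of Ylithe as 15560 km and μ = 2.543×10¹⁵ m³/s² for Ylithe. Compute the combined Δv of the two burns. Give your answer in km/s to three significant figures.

r₁ = 15560 + 839.7 = 16400 km = 1.6400×10⁷ m.
r₂ = 15560 + 25870 = 41430 km = 4.1430×10⁷ m.
Transfer ellipse a_t = (r₁ + r₂)/2 = 2.891×10⁷ m.
At r₁: circular v_c1 = √(μ/r₁) = 12450 m/s; transfer-periapsis v_p = √[μ(2/r₁ − 1/a_t)] = 14910 m/s.
Δv₁ = v_p − v_c1 = 2453 m/s.
At r₂: circular v_c2 = √(μ/r₂) = 7835 m/s; transfer-apoapsis v_a = √[μ(2/r₂ − 1/a_t)] = 5900 m/s.
Δv₂ = v_c2 − v_a = 1934 m/s.
Total Δv = Δv₁ + Δv₂ = 4388 m/s = 4.388 km/s.

Δv_total ≈ 4.39 km/s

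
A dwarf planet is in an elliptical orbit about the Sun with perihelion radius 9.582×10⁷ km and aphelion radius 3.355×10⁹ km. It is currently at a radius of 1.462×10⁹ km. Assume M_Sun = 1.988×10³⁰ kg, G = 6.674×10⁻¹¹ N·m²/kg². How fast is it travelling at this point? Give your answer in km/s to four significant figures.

μ = GM = 6.674×10⁻¹¹ × 1.988×10³⁰ = 1.327×10²⁰ m³/s².
Semi-major axis a = (r_p + r_a)/2 = 1.7254×10⁹ km = 1.725×10¹² m.
Vis-viva: v² = μ(2/r − 1/a) = 1.327×10²⁰ × (1.368×10⁻¹² − 5.796×10⁻¹³) = 1.046×10⁸ m²/s².
v = 10230 m/s = 10.23 km/s.

v ≈ 10.23 km/s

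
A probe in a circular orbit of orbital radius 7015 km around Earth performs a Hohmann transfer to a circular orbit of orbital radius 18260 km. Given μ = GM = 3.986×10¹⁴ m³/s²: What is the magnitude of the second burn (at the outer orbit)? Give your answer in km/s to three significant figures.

r₁ = 7015 km = 7.015×10⁶ m.
r₂ = 18260 km = 1.826×10⁷ m.
Transfer ellipse a_t = (r₁ + r₂)/2 = 1.264×10⁷ m.
At r₁: circular v_c1 = √(μ/r₁) = 7538 m/s; transfer-perigee v_p = √[μ(2/r₁ − 1/a_t)] = 9061 m/s.
At r₂: circular v_c2 = √(μ/r₂) = 4672 m/s; transfer-apogee v_a = √[μ(2/r₂ − 1/a_t)] = 3481 m/s.
Δv₂ = v_c2 − v_a = 1191 m/s.
= 1.191 km/s.

Δv ≈ 1.19 km/s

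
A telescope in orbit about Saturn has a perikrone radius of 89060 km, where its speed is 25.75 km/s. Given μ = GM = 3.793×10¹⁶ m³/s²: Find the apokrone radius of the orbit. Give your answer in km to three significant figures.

apokrone radius ≈ 3.13×10⁵ km

r_p = 8.906×10⁷ m.
Specific energy ε = v²/2 − μ/r = -9.436×10⁷ J/kg, so a = −μ/(2ε) = 2.010×10⁸ m.
The apsides satisfy r_p + r_a = 2a, so the apokrone radius is 2a − r_p = 3.129×10⁸ m = 3.1291×10⁵ km.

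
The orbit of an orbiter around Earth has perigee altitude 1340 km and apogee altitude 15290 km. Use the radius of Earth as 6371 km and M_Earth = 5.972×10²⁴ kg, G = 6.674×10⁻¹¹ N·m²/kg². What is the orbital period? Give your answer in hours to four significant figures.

μ = GM = 6.674×10⁻¹¹ × 5.972×10²⁴ = 3.986×10¹⁴ m³/s².
r_p = 6371 + 1340 = 7711.0 km = 7.7110×10⁶ m.
r_a = 6371 + 15290 = 21661 km = 2.1661×10⁷ m.
Semi-major axis a = (r_p + r_a)/2 = (7711.0 + 21661)/2 = 14686 km = 1.469×10⁷ m.
By Kepler's third law T = 2π√(a³/μ) = 2π × 2.819×10³ = 1.771×10⁴ s.
= 4.920 hours.

T ≈ 4.920 hours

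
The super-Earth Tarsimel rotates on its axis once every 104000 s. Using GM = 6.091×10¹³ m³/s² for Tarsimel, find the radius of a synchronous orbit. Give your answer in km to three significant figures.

A synchronous orbit has period T, so by Kepler's third law a = (μT²/4π²)^(1/3).
μT²/4π² = 6.091×10¹³ × (1.040×10⁵)² / 39.48 = 1.669×10²² m³.
a = 2.555×10⁷ m = 25554 km.

r_sync ≈ 25600 km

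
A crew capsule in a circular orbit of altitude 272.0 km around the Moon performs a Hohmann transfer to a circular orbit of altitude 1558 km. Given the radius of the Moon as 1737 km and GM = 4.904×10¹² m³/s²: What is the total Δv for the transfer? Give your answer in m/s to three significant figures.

r₁ = 1737 + 272.0 = 2009.0 km = 2.0090×10⁶ m.
r₂ = 1737 + 1558 = 3295.0 km = 3.2950×10⁶ m.
Transfer ellipse a_t = (r₁ + r₂)/2 = 2.652×10⁶ m.
At r₁: circular v_c1 = √(μ/r₁) = 1562 m/s; transfer-perilune v_p = √[μ(2/r₁ − 1/a_t)] = 1742 m/s.
Δv₁ = v_p − v_c1 = 179.1 m/s.
At r₂: circular v_c2 = √(μ/r₂) = 1220 m/s; transfer-apolune v_a = √[μ(2/r₂ − 1/a_t)] = 1062 m/s.
Δv₂ = v_c2 − v_a = 158.1 m/s.
Total Δv = Δv₁ + Δv₂ = 337.3 m/s.

Δv_total ≈ 337 m/s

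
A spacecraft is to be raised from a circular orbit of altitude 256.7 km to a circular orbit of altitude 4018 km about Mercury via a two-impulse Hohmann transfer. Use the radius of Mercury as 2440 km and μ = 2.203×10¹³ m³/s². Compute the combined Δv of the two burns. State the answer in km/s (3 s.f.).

r₁ = 2440 + 256.7 = 2696.7 km = 2.6967×10⁶ m.
r₂ = 2440 + 4018 = 6458.0 km = 6.4580×10⁶ m.
Transfer ellipse a_t = (r₁ + r₂)/2 = 4.577×10⁶ m.
At r₁: circular v_c1 = √(μ/r₁) = 2858 m/s; transfer-periherm v_p = √[μ(2/r₁ − 1/a_t)] = 3395 m/s.
Δv₁ = v_p − v_c1 = 536.8 m/s.
At r₂: circular v_c2 = √(μ/r₂) = 1847 m/s; transfer-apoherm v_a = √[μ(2/r₂ − 1/a_t)] = 1418 m/s.
Δv₂ = v_c2 − v_a = 429.3 m/s.
Total Δv = Δv₁ + Δv₂ = 966.1 m/s = 0.9661 km/s.

Δv_total ≈ 0.966 km/s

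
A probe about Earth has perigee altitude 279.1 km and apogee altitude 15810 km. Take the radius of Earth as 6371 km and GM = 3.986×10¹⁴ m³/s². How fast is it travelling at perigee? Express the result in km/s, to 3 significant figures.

v ≈ 9.60 km/s

r_p = 6371 + 279.1 = 6650.1 km = 6.6501×10⁶ m.
r_a = 6371 + 15810 = 22181 km = 2.2181×10⁷ m.
Semi-major axis a = (r_p + r_a)/2 = 14416 km = 1.442×10⁷ m.
Vis-viva: v² = μ(2/r − 1/a) = 3.986×10¹⁴ × (3.007×10⁻⁷ − 6.937×10⁻⁸) = 9.223×10⁷ m²/s².
v = 9603 m/s = 9.603 km/s.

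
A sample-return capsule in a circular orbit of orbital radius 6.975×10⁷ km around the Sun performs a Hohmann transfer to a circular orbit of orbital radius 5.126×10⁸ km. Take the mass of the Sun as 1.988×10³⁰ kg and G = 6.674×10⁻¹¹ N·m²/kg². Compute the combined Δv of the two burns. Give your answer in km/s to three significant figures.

Δv_total ≈ 22.5 km/s

μ = GM = 6.674×10⁻¹¹ × 1.988×10³⁰ = 1.327×10²⁰ m³/s².
r₁ = 6.975×10⁷ km = 6.975×10¹⁰ m.
r₂ = 5.126×10⁸ km = 5.126×10¹¹ m.
Transfer ellipse a_t = (r₁ + r₂)/2 = 2.912×10¹¹ m.
At r₁: circular v_c1 = √(μ/r₁) = 43610 m/s; transfer-perihelion v_p = √[μ(2/r₁ − 1/a_t)] = 57870 m/s.
Δv₁ = v_p − v_c1 = 14250 m/s.
At r₂: circular v_c2 = √(μ/r₂) = 16090 m/s; transfer-aphelion v_a = √[μ(2/r₂ − 1/a_t)] = 7874 m/s.
Δv₂ = v_c2 − v_a = 8214 m/s.
Total Δv = Δv₁ + Δv₂ = 22470 m/s = 22.47 km/s.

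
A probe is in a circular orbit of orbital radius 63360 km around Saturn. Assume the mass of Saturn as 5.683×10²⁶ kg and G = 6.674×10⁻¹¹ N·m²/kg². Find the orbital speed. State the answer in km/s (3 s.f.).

v ≈ 24.5 km/s

μ = GM = 6.674×10⁻¹¹ × 5.683×10²⁶ = 3.793×10¹⁶ m³/s².
r = 63360 km = 6.336×10⁷ m.
For a circular orbit v = √(μ/r) = √(3.793×10¹⁶ / 6.336×10⁷) = √(5.986×10⁸) = 24470 m/s.
That is 24.47 km/s.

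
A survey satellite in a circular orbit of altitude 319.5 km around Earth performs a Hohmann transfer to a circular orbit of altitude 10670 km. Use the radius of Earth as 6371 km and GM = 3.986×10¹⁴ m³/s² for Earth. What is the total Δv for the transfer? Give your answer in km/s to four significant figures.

Δv_total ≈ 2.736 km/s

r₁ = 6371 + 319.5 = 6690.5 km = 6.6905×10⁶ m.
r₂ = 6371 + 10670 = 17041 km = 1.7041×10⁷ m.
Transfer ellipse a_t = (r₁ + r₂)/2 = 1.187×10⁷ m.
At r₁: circular v_c1 = √(μ/r₁) = 7719 m/s; transfer-perigee v_p = √[μ(2/r₁ − 1/a_t)] = 9250 m/s.
Δv₁ = v_p − v_c1 = 1531 m/s.
At r₂: circular v_c2 = √(μ/r₂) = 4836 m/s; transfer-apogee v_a = √[μ(2/r₂ − 1/a_t)] = 3632 m/s.
Δv₂ = v_c2 − v_a = 1205 m/s.
Total Δv = Δv₁ + Δv₂ = 2736 m/s = 2.736 km/s.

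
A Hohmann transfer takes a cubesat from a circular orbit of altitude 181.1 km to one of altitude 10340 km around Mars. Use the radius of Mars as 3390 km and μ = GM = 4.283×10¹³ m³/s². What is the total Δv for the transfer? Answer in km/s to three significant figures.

r₁ = 3390 + 181.1 = 3571.1 km = 3.5711×10⁶ m.
r₂ = 3390 + 10340 = 13730 km = 1.3730×10⁷ m.
Transfer ellipse a_t = (r₁ + r₂)/2 = 8.651×10⁶ m.
At r₁: circular v_c1 = √(μ/r₁) = 3463 m/s; transfer-periapsis v_p = √[μ(2/r₁ − 1/a_t)] = 4363 m/s.
Δv₁ = v_p − v_c1 = 899.8 m/s.
At r₂: circular v_c2 = √(μ/r₂) = 1766 m/s; transfer-apoapsis v_a = √[μ(2/r₂ − 1/a_t)] = 1135 m/s.
Δv₂ = v_c2 − v_a = 631.4 m/s.
Total Δv = Δv₁ + Δv₂ = 1531 m/s = 1.531 km/s.

Δv_total ≈ 1.53 km/s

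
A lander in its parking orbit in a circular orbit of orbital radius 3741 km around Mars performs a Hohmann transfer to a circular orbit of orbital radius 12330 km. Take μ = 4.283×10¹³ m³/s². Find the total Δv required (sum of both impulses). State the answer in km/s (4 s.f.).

r₁ = 3741 km = 3.741×10⁶ m.
r₂ = 12330 km = 1.233×10⁷ m.
Transfer ellipse a_t = (r₁ + r₂)/2 = 8.036×10⁶ m.
At r₁: circular v_c1 = √(μ/r₁) = 3384 m/s; transfer-periapsis v_p = √[μ(2/r₁ − 1/a_t)] = 4191 m/s.
Δv₁ = v_p − v_c1 = 807.8 m/s.
At r₂: circular v_c2 = √(μ/r₂) = 1864 m/s; transfer-apoapsis v_a = √[μ(2/r₂ − 1/a_t)] = 1272 m/s.
Δv₂ = v_c2 − v_a = 592.1 m/s.
Total Δv = Δv₁ + Δv₂ = 1400 m/s = 1.400 km/s.

Δv_total ≈ 1.400 km/s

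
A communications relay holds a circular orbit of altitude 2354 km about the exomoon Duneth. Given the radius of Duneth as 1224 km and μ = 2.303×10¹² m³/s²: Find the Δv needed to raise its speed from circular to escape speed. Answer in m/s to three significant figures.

Δv ≈ 332 m/s

r = 1224 + 2354 = 3578.0 km = 3.5780×10⁶ m.
Circular speed v_c = √(μ/r) = 802.3 m/s.
Escape speed v_esc = √(2μ/r) = √2 × v_c = 1135 m/s.
Δv = v_esc − v_c = 332.3 m/s.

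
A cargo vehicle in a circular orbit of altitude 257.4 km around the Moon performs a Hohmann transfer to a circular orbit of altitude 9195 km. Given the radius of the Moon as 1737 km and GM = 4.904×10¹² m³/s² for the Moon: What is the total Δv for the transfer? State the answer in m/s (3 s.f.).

Δv_total ≈ 769 m/s

r₁ = 1737 + 257.4 = 1994.4 km = 1.9944×10⁶ m.
r₂ = 1737 + 9195 = 10932 km = 1.0932×10⁷ m.
Transfer ellipse a_t = (r₁ + r₂)/2 = 6.463×10⁶ m.
At r₁: circular v_c1 = √(μ/r₁) = 1568 m/s; transfer-perilune v_p = √[μ(2/r₁ − 1/a_t)] = 2039 m/s.
Δv₁ = v_p − v_c1 = 471.3 m/s.
At r₂: circular v_c2 = √(μ/r₂) = 669.8 m/s; transfer-apolune v_a = √[μ(2/r₂ − 1/a_t)] = 372.1 m/s.
Δv₂ = v_c2 − v_a = 297.7 m/s.
Total Δv = Δv₁ + Δv₂ = 769.0 m/s.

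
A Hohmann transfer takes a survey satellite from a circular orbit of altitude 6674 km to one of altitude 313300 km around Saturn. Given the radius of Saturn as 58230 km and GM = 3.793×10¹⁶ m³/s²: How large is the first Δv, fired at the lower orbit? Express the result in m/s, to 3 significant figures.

Δv ≈ 7370 m/s

r₁ = 58230 + 6674 = 64904 km = 6.4904×10⁷ m.
r₂ = 58230 + 313300 = 371530 km = 3.7153×10⁸ m.
Transfer ellipse a_t = (r₁ + r₂)/2 = 2.182×10⁸ m.
At r₁: circular v_c1 = √(μ/r₁) = 24170 m/s; transfer-perikrone v_p = √[μ(2/r₁ − 1/a_t)] = 31540 m/s.
Δv₁ = v_p − v_c1 = 7369 m/s.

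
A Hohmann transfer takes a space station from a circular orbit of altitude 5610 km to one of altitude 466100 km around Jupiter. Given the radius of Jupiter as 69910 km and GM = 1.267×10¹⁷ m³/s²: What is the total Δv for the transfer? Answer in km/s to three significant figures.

Δv_total ≈ 21.0 km/s

r₁ = 69910 + 5610 = 75520 km = 7.5520×10⁷ m.
r₂ = 69910 + 466100 = 536010 km = 5.3601×10⁸ m.
Transfer ellipse a_t = (r₁ + r₂)/2 = 3.058×10⁸ m.
At r₁: circular v_c1 = √(μ/r₁) = 40960 m/s; transfer-perijove v_p = √[μ(2/r₁ − 1/a_t)] = 54230 m/s.
Δv₁ = v_p − v_c1 = 13270 m/s.
At r₂: circular v_c2 = √(μ/r₂) = 15370 m/s; transfer-apojove v_a = √[μ(2/r₂ − 1/a_t)] = 7641 m/s.
Δv₂ = v_c2 − v_a = 7734 m/s.
Total Δv = Δv₁ + Δv₂ = 21010 m/s = 21.01 km/s.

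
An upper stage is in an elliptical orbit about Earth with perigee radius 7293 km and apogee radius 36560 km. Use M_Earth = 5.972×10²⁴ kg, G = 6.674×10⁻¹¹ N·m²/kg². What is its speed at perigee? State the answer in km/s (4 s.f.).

μ = GM = 6.674×10⁻¹¹ × 5.972×10²⁴ = 3.986×10¹⁴ m³/s².
Semi-major axis a = (r_p + r_a)/2 = 21926 km = 2.193×10⁷ m.
Vis-viva: v² = μ(2/r − 1/a) = 3.986×10¹⁴ × (2.742×10⁻⁷ − 4.561×10⁻⁸) = 9.112×10⁷ m²/s².
v = 9546 m/s = 9.546 km/s.

v ≈ 9.546 km/s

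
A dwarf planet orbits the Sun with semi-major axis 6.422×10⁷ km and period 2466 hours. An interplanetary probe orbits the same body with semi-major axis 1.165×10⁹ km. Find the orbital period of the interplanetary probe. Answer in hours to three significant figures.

T₂ ≈ 1.91×10⁵ hours

Kepler's third law: T² ∝ a³, so T₂ = T₁ (a₂/a₁)^(3/2).
a₂/a₁ = 18.14, (a₂/a₁)^(3/2) = 77.27.
T₂ = 2466 × 77.27 = 1.905×10⁵ hours.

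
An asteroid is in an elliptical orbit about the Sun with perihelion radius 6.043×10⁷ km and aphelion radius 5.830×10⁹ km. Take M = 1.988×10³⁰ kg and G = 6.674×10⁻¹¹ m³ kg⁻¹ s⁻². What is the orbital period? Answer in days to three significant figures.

μ = GM = 6.674×10⁻¹¹ × 1.988×10³⁰ = 1.327×10²⁰ m³/s².
Semi-major axis a = (r_p + r_a)/2 = (6.0430×10⁷ + 5.8300×10⁹)/2 = 2.9452×10⁹ km = 2.945×10¹² m.
By Kepler's third law T = 2π√(a³/μ) = 2π × 4.388×10⁸ = 2.757×10⁹ s.
= 31910 days.

T ≈ 31900 days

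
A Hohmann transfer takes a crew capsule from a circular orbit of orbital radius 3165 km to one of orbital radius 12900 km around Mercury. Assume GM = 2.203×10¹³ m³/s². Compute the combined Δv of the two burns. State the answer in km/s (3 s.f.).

Δv_total ≈ 1.19 km/s

r₁ = 3165 km = 3.165×10⁶ m.
r₂ = 12900 km = 1.290×10⁷ m.
Transfer ellipse a_t = (r₁ + r₂)/2 = 8.032×10⁶ m.
At r₁: circular v_c1 = √(μ/r₁) = 2638 m/s; transfer-periherm v_p = √[μ(2/r₁ − 1/a_t)] = 3343 m/s.
Δv₁ = v_p − v_c1 = 705.1 m/s.
At r₂: circular v_c2 = √(μ/r₂) = 1307 m/s; transfer-apoherm v_a = √[μ(2/r₂ − 1/a_t)] = 820.3 m/s.
Δv₂ = v_c2 − v_a = 486.5 m/s.
Total Δv = Δv₁ + Δv₂ = 1192 m/s = 1.192 km/s.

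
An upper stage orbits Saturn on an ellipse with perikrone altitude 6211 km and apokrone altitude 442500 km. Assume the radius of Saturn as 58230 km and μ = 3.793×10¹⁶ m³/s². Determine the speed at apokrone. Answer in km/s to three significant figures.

v ≈ 4.16 km/s

r_p = 58230 + 6211 = 64441 km = 6.4441×10⁷ m.
r_a = 58230 + 442500 = 500730 km = 5.0073×10⁸ m.
Semi-major axis a = (r_p + r_a)/2 = 2.8259×10⁵ km = 2.826×10⁸ m.
Vis-viva: v² = μ(2/r − 1/a) = 3.793×10¹⁶ × (3.994×10⁻⁹ − 3.539×10⁻⁹) = 1.727×10⁷ m²/s².
v = 4156 m/s = 4.156 km/s.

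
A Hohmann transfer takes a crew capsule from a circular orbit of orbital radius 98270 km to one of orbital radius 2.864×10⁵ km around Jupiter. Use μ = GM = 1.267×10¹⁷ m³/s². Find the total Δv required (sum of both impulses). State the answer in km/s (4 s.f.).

r₁ = 98270 km = 9.827×10⁷ m.
r₂ = 2.864×10⁵ km = 2.864×10⁸ m.
Transfer ellipse a_t = (r₁ + r₂)/2 = 1.923×10⁸ m.
At r₁: circular v_c1 = √(μ/r₁) = 35910 m/s; transfer-perijove v_p = √[μ(2/r₁ − 1/a_t)] = 43820 m/s.
Δv₁ = v_p − v_c1 = 7909 m/s.
At r₂: circular v_c2 = √(μ/r₂) = 21030 m/s; transfer-apojove v_a = √[μ(2/r₂ − 1/a_t)] = 15030 m/s.
Δv₂ = v_c2 − v_a = 5999 m/s.
Total Δv = Δv₁ + Δv₂ = 13910 m/s = 13.91 km/s.

Δv_total ≈ 13.91 km/s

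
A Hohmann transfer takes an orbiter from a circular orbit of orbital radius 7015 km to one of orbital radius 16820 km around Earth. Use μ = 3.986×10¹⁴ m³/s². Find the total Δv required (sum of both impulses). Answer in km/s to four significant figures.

r₁ = 7015 km = 7.015×10⁶ m.
r₂ = 16820 km = 1.682×10⁷ m.
Transfer ellipse a_t = (r₁ + r₂)/2 = 1.192×10⁷ m.
At r₁: circular v_c1 = √(μ/r₁) = 7538 m/s; transfer-perigee v_p = √[μ(2/r₁ − 1/a_t)] = 8955 m/s.
Δv₁ = v_p − v_c1 = 1417 m/s.
At r₂: circular v_c2 = √(μ/r₂) = 4868 m/s; transfer-apogee v_a = √[μ(2/r₂ − 1/a_t)] = 3735 m/s.
Δv₂ = v_c2 − v_a = 1133 m/s.
Total Δv = Δv₁ + Δv₂ = 2550 m/s = 2.550 km/s.

Δv_total ≈ 2.550 km/s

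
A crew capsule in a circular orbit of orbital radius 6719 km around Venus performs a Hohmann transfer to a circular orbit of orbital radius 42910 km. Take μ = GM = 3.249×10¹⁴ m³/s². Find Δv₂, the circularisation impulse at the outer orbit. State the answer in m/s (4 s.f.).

r₁ = 6719 km = 6.719×10⁶ m.
r₂ = 42910 km = 4.291×10⁷ m.
Transfer ellipse a_t = (r₁ + r₂)/2 = 2.481×10⁷ m.
At r₁: circular v_c1 = √(μ/r₁) = 6954 m/s; transfer-periapsis v_p = √[μ(2/r₁ − 1/a_t)] = 9144 m/s.
At r₂: circular v_c2 = √(μ/r₂) = 2752 m/s; transfer-apoapsis v_a = √[μ(2/r₂ − 1/a_t)] = 1432 m/s.
Δv₂ = v_c2 − v_a = 1320 m/s.

Δv ≈ 1320 m/s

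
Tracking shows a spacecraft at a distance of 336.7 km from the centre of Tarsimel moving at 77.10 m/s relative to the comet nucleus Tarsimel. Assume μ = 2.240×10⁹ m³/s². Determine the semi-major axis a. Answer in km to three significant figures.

r = 3.367×10⁵ m.
Specific orbital energy ε = v²/2 − μ/r = (77.10)²/2 − 2.240×10⁹/3.367×10⁵ = -3.681×10³ J/kg.
Since ε = −μ/(2a), a = −μ/(2ε) = 3.043×10⁵ m = 304.30 km.

a ≈ 304 km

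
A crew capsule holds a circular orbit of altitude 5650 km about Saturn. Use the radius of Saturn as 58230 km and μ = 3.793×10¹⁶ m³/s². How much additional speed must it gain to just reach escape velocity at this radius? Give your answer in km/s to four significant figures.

r = 58230 + 5650 = 63880 km = 6.3880×10⁷ m.
Circular speed v_c = √(μ/r) = 24370 m/s.
Escape speed v_esc = √(2μ/r) = √2 × v_c = 34460 m/s.
Δv = v_esc − v_c = 10090 m/s = 10.09 km/s.

Δv ≈ 10.09 km/s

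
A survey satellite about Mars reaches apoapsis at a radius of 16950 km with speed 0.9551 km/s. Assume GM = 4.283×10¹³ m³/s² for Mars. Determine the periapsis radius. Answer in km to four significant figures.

r_a = 1.695×10⁷ m.
Specific energy ε = v²/2 − μ/r = -2.071×10⁶ J/kg, so a = −μ/(2ε) = 1.034×10⁷ m.
The apsides satisfy r_p + r_a = 2a, so the periapsis radius is 2a − r_a = 3.733×10⁶ m = 3733.5 km.

periapsis radius ≈ 3733 km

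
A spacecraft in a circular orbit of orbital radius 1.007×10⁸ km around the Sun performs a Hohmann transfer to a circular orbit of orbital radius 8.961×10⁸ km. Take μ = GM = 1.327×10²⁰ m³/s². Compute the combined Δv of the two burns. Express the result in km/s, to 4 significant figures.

r₁ = 1.007×10⁸ km = 1.007×10¹¹ m.
r₂ = 8.961×10⁸ km = 8.961×10¹¹ m.
Transfer ellipse a_t = (r₁ + r₂)/2 = 4.984×10¹¹ m.
At r₁: circular v_c1 = √(μ/r₁) = 36300 m/s; transfer-perihelion v_p = √[μ(2/r₁ − 1/a_t)] = 48680 m/s.
Δv₁ = v_p − v_c1 = 12370 m/s.
At r₂: circular v_c2 = √(μ/r₂) = 12170 m/s; transfer-aphelion v_a = √[μ(2/r₂ − 1/a_t)] = 5470 m/s.
Δv₂ = v_c2 − v_a = 6699 m/s.
Total Δv = Δv₁ + Δv₂ = 19070 m/s = 19.07 km/s.

Δv_total ≈ 19.07 km/s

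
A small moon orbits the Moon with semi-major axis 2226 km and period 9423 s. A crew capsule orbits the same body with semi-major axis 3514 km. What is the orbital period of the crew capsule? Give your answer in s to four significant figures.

T₂ ≈ 18690 s

Kepler's third law: T² ∝ a³, so T₂ = T₁ (a₂/a₁)^(3/2).
a₂/a₁ = 1.579, (a₂/a₁)^(3/2) = 1.983.
T₂ = 9423 × 1.983 = 18690 s.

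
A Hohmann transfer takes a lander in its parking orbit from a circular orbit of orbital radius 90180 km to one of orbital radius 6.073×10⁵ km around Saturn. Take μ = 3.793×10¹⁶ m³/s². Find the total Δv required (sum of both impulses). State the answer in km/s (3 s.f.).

r₁ = 90180 km = 9.018×10⁷ m.
r₂ = 6.073×10⁵ km = 6.073×10⁸ m.
Transfer ellipse a_t = (r₁ + r₂)/2 = 3.487×10⁸ m.
At r₁: circular v_c1 = √(μ/r₁) = 20510 m/s; transfer-perikrone v_p = √[μ(2/r₁ − 1/a_t)] = 27060 m/s.
Δv₁ = v_p − v_c1 = 6555 m/s.
At r₂: circular v_c2 = √(μ/r₂) = 7903 m/s; transfer-apokrone v_a = √[μ(2/r₂ − 1/a_t)] = 4019 m/s.
Δv₂ = v_c2 − v_a = 3884 m/s.
Total Δv = Δv₁ + Δv₂ = 10440 m/s = 10.44 km/s.

Δv_total ≈ 10.4 km/s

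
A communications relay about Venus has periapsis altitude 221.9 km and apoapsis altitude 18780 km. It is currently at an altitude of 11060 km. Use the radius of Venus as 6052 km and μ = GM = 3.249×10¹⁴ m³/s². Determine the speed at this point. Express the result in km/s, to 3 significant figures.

r_p = 6052 + 221.9 = 6273.9 km = 6.2739×10⁶ m.
r_a = 6052 + 18780 = 24832 km = 2.4832×10⁷ m.
r = 6052 + 11060 = 17112 km = 1.711×10⁷ m.
Semi-major axis a = (r_p + r_a)/2 = 15553 km = 1.555×10⁷ m.
Vis-viva: v² = μ(2/r − 1/a) = 3.249×10¹⁴ × (1.169×10⁻⁷ − 6.430×10⁻⁸) = 1.708×10⁷ m²/s².
v = 4133 m/s = 4.133 km/s.

v ≈ 4.13 km/s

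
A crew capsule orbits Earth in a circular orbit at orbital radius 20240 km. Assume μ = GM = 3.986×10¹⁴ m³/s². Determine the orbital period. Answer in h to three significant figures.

T ≈ 7.96 h

r = 20240 km = 2.024×10⁷ m.
Kepler's third law: T = 2π√(r³/μ) = 2π√((2.024×10⁷)³ / 3.986×10¹⁴).
r³/μ = 2.080×10⁷ s², so T = 2π × 4.561×10³ = 2.866×10⁴ s.
Converting: 2.866×10⁴ s ÷ 3600 = 7.960 h.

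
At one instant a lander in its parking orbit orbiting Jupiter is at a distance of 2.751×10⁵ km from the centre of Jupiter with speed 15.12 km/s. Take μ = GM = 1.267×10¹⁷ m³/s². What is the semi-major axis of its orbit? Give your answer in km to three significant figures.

r = 2.751×10⁸ m.
Specific orbital energy ε = v²/2 − μ/r = (15120)²/2 − 1.267×10¹⁷/2.751×10⁸ = -3.463×10⁸ J/kg.
Since ε = −μ/(2a), a = −μ/(2ε) = 1.830×10⁸ m = 1.8296×10⁵ km.

a ≈ 1.83×10⁵ km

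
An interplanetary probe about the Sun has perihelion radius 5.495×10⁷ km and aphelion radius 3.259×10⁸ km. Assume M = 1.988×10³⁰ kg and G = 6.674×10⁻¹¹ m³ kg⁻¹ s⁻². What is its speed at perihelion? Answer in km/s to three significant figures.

μ = GM = 6.674×10⁻¹¹ × 1.988×10³⁰ = 1.327×10²⁰ m³/s².
Semi-major axis a = (r_p + r_a)/2 = 1.9042×10⁸ km = 1.904×10¹¹ m.
Vis-viva: v² = μ(2/r − 1/a) = 1.327×10²⁰ × (3.640×10⁻¹¹ − 5.251×10⁻¹²) = 4.132×10⁹ m²/s².
v = 64280 m/s = 64.28 km/s.

v ≈ 64.3 km/s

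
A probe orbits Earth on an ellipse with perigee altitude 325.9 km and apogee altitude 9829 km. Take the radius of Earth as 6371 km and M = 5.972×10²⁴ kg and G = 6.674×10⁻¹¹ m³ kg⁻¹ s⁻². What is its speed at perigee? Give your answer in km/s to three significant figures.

μ = GM = 6.674×10⁻¹¹ × 5.972×10²⁴ = 3.986×10¹⁴ m³/s².
r_p = 6371 + 325.9 = 6696.9 km = 6.6969×10⁶ m.
r_a = 6371 + 9829 = 16200 km = 1.6200×10⁷ m.
Semi-major axis a = (r_p + r_a)/2 = 11448 km = 1.145×10⁷ m.
Vis-viva: v² = μ(2/r − 1/a) = 3.986×10¹⁴ × (2.986×10⁻⁷ − 8.735×10⁻⁸) = 8.422×10⁷ m²/s².
v = 9177 m/s = 9.177 km/s.

v ≈ 9.18 km/s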